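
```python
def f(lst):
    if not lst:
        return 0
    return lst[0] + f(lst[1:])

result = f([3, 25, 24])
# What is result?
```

3 + 25 + 24 + 0 = 52

Answer: 52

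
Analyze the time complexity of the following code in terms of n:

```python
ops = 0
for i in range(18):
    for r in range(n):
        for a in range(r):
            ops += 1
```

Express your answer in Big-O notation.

Each loop level contributes: 1 × n × n. Multiplying the contributions gives O(n^2).

Answer: O(n^2)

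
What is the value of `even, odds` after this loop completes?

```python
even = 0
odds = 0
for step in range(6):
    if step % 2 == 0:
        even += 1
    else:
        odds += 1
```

Count evens and odds in range(6)
`even, odds` takes the values: (0, 0) → (1, 0) → (1, 1) → (2, 1) → (2, 2) → (3, 2) → (3, 3)

Answer: 3, 3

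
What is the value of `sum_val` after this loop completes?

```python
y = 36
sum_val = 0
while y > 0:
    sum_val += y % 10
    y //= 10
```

Sum digits of 36
`sum_val` takes the values: 0 → 6 → 9

Answer: 9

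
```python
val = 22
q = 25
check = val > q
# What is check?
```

Trace:
`val = 22` → val = 22
`q = 25` → q = 25
`check = val > q` → check = False
So check = False

Answer: False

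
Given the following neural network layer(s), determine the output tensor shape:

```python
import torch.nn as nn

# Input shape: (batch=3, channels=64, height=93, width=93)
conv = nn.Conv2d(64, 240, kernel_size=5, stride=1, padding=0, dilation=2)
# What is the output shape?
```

Input: (3, 64, 93, 93) -> Output: (3, 240, 85, 85)

Answer: (3, 240, 85, 85)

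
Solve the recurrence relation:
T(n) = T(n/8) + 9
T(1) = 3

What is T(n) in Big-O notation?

Each step divides n by 8 and adds 9. After log_8(n) steps we reach T(1)=3. So T(n) = 9·log_8(n) + 3 = O(log n).

Answer: O(log n)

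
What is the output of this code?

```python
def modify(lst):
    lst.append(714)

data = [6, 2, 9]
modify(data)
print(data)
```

Key concept: function modifies passed list.
Step by step:
`data = [6, 2, 9]` → data = [6, 2, 9]
`modify(data)` → data = [6, 2, 9, 714]
`print(data)` → prints [6, 2, 9, 714]

Answer: [6, 2, 9, 714]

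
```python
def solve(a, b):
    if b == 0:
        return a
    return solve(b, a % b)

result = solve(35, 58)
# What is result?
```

solve(35, 58) -> solve(58, 35) -> solve(35, 23) -> solve(23, 12) -> solve(12, 11) -> solve(11, 1) -> solve(1, 0) -> 1

Answer: 1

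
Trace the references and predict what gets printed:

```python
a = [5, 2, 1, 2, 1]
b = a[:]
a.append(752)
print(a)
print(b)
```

Key concept: slice [:] creates copy.
Step by step:
`a = [5, 2, 1, 2, 1]` → a = [5, 2, 1, 2, 1]
`b = a[:]` → b = [5, 2, 1, 2, 1]
`a.append(752)` → a = [5, 2, 1, 2, 1, 752]
`print(a)` → prints [5, 2, 1, 2, 1, 752]
`print(b)` → prints [5, 2, 1, 2, 1]

Answer:
[5, 2, 1, 2, 1, 752]
[5, 2, 1, 2, 1]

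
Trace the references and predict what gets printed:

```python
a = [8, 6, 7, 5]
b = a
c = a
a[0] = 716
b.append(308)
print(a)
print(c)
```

Key concept: multiple aliases.
Step by step:
`a = [8, 6, 7, 5]` → a = [8, 6, 7, 5]
`b = a` → b = [8, 6, 7, 5] (same object as a)
`c = a` → c = [8, 6, 7, 5] (same object as a, b)
`a[0] = 716` → a = [716, 6, 7, 5] (same object as b, c); b = [716, 6, 7, 5] (same object as a, c); c = [716, 6, 7, 5] (same object as a, b)
`b.append(308)` → a = [716, 6, 7, 5, 308] (same object as b, c); b = [716, 6, 7, 5, 308] (same object as a, c); c = [716, 6, 7, 5, 308] (same object as a, b)
`print(a)` → prints [716, 6, 7, 5, 308]
`print(c)` → prints [716, 6, 7, 5, 308]

Answer:
[716, 6, 7, 5, 308]
[716, 6, 7, 5, 308]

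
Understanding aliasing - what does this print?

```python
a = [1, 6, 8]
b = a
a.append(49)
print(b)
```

Key concept: basic list aliasing.
Step by step:
`a = [1, 6, 8]` → a = [1, 6, 8]
`b = a` → b = [1, 6, 8] (same object as a)
`a.append(49)` → a = [1, 6, 8, 49] (same object as b); b = [1, 6, 8, 49] (same object as a)
`print(b)` → prints [1, 6, 8, 49]

Answer: [1, 6, 8, 49]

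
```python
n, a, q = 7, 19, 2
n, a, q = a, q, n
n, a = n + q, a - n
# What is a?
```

Trace:
`n, a, q = 7, 19, 2` → n = 7; a = 19; q = 2
`n, a, q = a, q, n` → n = 19; a = 2; q = 7
`n, a = n + q, a - n` → n = 26; a = -17
So a = -17

Answer: -17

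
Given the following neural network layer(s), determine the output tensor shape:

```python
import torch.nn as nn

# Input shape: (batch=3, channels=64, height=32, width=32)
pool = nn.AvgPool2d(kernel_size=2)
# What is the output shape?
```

Input: (3, 64, 32, 32) -> Output: (3, 64, 16, 16)

Answer: (3, 64, 16, 16)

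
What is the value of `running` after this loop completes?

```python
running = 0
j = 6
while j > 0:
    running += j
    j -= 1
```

Sum 6 down to 1
`running` takes the values: 0 → 6 → 11 → 15 → 18 → 20 → 21

Answer: 21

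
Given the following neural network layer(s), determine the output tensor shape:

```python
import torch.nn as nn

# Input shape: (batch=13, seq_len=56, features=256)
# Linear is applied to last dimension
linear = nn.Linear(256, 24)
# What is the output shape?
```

Input: (13, 56, 256) -> Output: (13, 56, 24)

Answer: (13, 56, 24)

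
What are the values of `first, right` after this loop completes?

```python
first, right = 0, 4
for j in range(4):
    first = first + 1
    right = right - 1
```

first goes 0→4, right goes 4→0
`first, right` takes the values: (0, 4) → (1, 4) → (1, 3) → (2, 3) → (2, 2) → (3, 2) → (3, 1) → (4, 1) → (4, 0)

Answer: 4, 0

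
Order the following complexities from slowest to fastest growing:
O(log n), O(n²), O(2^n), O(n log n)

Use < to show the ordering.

Ordered by growth rate: O(log n) < O(n log n) < O(n²) < O(2^n)

Answer: O(log n) < O(n log n) < O(n²) < O(2^n)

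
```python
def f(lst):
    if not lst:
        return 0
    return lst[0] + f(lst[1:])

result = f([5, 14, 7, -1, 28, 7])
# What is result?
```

5 + 14 + 7 + (-1) + 28 + 7 + 0 = 60

Answer: 60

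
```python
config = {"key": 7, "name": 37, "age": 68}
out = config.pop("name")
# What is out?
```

Trace:
`config = {"key": 7, "name": 37, "age": 68}` → config = {'key': 7, 'name': 37, 'age': 68}
`out = config.pop("name")` → config = {'key': 7, 'age': 68}; out = 37
So out = 37

Answer: 37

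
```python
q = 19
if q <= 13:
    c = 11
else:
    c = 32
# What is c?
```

Trace:
`q = 19` → q = 19
`if q <= 13: ...` → q <= 13 is False, take else branch → c = 32
So c = 32

Answer: 32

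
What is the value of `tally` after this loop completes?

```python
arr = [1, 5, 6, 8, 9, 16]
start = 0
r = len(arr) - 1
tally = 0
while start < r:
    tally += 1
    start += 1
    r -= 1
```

Iterations until pointers meet (list length 6)
`tally` takes the values: 0 → 1 → 2 → 3

Answer: 3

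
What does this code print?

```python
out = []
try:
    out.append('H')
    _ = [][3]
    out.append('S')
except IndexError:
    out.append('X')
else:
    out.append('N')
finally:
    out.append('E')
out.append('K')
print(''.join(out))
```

Execution trace: 'H' (try body) → 'X' (except IndexError) → 'E' (finally) → 'K' (after the try/except). Output: HXEK

Answer: HXEK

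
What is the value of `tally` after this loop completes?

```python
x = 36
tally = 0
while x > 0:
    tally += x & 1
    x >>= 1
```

Count set bits in 36 (binary: 0b100100)
`tally` takes the values: 0 → 1 → 2

Answer: 2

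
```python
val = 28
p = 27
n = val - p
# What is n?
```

Trace:
`val = 28` → val = 28
`p = 27` → p = 27
`n = val - p` → n = 1
So n = 1

Answer: 1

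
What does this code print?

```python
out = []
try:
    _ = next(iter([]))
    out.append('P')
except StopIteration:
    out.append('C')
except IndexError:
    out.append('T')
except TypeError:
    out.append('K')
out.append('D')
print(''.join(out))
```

Execution trace: 'C' (except StopIteration) → 'D' (after the try/except). Output: CD

Answer: CD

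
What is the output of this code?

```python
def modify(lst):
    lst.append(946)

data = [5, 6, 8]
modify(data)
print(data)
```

Key concept: function modifies passed list.
Step by step:
`data = [5, 6, 8]` → data = [5, 6, 8]
`modify(data)` → data = [5, 6, 8, 946]
`print(data)` → prints [5, 6, 8, 946]

Answer: [5, 6, 8, 946]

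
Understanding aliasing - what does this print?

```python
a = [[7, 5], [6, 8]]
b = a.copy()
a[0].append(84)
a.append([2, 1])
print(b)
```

Key concept: shallow copy with nested lists.
Step by step:
`a = [[7, 5], [6, 8]]` → a = [[7, 5], [6, 8]]
`b = a.copy()` → b = [[7, 5], [6, 8]]
`a[0].append(84)` → a = [[7, 5, 84], [6, 8]]; b = [[7, 5, 84], [6, 8]]
`a.append([2, 1])` → a = [[7, 5, 84], [6, 8], [2, 1]]
`print(b)` → prints [[7, 5, 84], [6, 8]]

Answer: [[7, 5, 84], [6, 8]]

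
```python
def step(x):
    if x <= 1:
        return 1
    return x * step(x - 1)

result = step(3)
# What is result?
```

step(3) = 3 * 2 * 1 = 6

Answer: 6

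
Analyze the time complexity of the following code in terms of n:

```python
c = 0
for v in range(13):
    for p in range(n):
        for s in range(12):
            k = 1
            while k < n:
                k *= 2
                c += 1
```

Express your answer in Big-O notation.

Each loop level contributes: 1 × n × 1 × log n. Multiplying the contributions gives O(n log n).

Answer: O(n log n)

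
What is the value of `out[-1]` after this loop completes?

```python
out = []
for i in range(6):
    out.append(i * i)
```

Last element of squares 0 to 5
`out` takes the values: [] → [0] → [0, 1] → [0, 1, 4] → [0, 1, 4, 9] → [0, 1, 4, 9, 16] → [0, 1, 4, 9, 16, 25]
So `out[-1]` = 25

Answer: 25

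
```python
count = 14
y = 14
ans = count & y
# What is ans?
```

Trace:
`count = 14` → count = 14
`y = 14` → y = 14
`ans = count & y` → ans = 14
So ans = 14

Answer: 14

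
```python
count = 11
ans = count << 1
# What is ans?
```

Trace:
`count = 11` → count = 11
`ans = count << 1` → ans = 22
So ans = 22

Answer: 22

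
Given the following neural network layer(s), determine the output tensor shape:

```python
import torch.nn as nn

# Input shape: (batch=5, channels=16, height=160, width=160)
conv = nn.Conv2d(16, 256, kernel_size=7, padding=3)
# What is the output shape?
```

Input: (5, 16, 160, 160) -> Output: (5, 256, 160, 160)

Answer: (5, 256, 160, 160)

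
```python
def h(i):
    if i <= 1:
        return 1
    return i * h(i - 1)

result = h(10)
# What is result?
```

h(10) = 10 * 9 * 8 * 7 * 6 * 5 * 4 * 3 * 2 * 1 = 3628800

Answer: 3628800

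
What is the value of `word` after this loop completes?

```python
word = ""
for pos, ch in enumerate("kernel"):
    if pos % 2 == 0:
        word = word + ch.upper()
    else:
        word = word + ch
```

Uppercase even positions in 'kernel'
`word` takes the values: "" → "K" → "Ke" → "KeR" → "KeRn" → "KeRnE" → "KeRnEl"

Answer: "KeRnEl"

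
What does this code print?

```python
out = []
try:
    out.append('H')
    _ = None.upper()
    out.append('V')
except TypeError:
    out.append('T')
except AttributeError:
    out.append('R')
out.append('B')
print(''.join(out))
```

Execution trace: 'H' (try body) → 'R' (except AttributeError) → 'B' (after the try/except). Output: HRB

Answer: HRB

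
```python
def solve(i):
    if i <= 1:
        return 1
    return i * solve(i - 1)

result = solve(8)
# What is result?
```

solve(8) = 8 * 7 * 6 * 5 * 4 * 3 * 2 * 1 = 40320

Answer: 40320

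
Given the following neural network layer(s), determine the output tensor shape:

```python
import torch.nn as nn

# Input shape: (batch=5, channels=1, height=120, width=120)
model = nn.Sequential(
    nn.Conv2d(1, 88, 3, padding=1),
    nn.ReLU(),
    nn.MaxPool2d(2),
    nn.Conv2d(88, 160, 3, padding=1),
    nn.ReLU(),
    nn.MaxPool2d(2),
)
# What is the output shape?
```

Input: (5, 1, 120, 120) -> after first Conv2d: (5, 88, 120, 120) -> after first MaxPool2d: (5, 88, 60, 60) -> after second Conv2d: (5, 160, 60, 60) -> Output: (5, 160, 30, 30)

Answer: (5, 160, 30, 30)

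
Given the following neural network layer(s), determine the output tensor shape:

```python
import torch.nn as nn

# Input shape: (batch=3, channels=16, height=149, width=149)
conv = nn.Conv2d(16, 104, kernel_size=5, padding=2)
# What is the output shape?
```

Input: (3, 16, 149, 149) -> Output: (3, 104, 149, 149)

Answer: (3, 104, 149, 149)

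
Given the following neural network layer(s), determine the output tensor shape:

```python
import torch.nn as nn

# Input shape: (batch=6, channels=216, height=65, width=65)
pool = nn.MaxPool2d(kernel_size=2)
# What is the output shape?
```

Input: (6, 216, 65, 65) -> Output: (6, 216, 32, 32)

Answer: (6, 216, 32, 32)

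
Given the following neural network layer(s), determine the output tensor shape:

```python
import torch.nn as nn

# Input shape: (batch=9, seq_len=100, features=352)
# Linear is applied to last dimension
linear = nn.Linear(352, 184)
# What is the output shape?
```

Input: (9, 100, 352) -> Output: (9, 100, 184)

Answer: (9, 100, 184)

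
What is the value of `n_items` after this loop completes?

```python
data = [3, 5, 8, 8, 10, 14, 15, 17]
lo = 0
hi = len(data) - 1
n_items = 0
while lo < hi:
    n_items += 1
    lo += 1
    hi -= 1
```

Iterations until pointers meet (list length 8)
`n_items` takes the values: 0 → 1 → 2 → 3 → 4

Answer: 4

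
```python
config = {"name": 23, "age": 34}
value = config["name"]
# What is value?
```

Trace:
`config = {"name": 23, "age": 34}` → config = {'name': 23, 'age': 34}
`value = config["name"]` → value = 23
So value = 23

Answer: 23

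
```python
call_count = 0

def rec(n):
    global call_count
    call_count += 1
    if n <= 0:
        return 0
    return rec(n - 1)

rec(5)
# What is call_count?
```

Linear recursion stepping by 1: 6 calls from n=5 down to ≤0.

Answer: 6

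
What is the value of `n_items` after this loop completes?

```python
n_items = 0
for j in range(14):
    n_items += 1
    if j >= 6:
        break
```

Loop breaks when j reaches 6, n_items is 7
`n_items` takes the values: 0 → 1 → 2 → 3 → 4 → 5 → 6 → 7

Answer: 7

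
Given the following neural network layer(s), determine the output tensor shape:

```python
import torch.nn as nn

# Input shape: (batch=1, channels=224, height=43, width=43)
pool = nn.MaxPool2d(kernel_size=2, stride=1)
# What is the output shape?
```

Input: (1, 224, 43, 43) -> Output: (1, 224, 42, 42)

Answer: (1, 224, 42, 42)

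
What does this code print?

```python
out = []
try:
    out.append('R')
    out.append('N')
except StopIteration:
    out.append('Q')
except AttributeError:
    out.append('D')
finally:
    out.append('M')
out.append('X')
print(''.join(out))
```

Execution trace: 'R' (try body) → 'N' (try body, no exception) → 'M' (finally) → 'X' (after the try/except). Output: RNMX

Answer: RNMX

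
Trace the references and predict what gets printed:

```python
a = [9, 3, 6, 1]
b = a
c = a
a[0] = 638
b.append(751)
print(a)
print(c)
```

Key concept: multiple aliases.
Step by step:
`a = [9, 3, 6, 1]` → a = [9, 3, 6, 1]
`b = a` → b = [9, 3, 6, 1] (same object as a)
`c = a` → c = [9, 3, 6, 1] (same object as a, b)
`a[0] = 638` → a = [638, 3, 6, 1] (same object as b, c); b = [638, 3, 6, 1] (same object as a, c); c = [638, 3, 6, 1] (same object as a, b)
`b.append(751)` → a = [638, 3, 6, 1, 751] (same object as b, c); b = [638, 3, 6, 1, 751] (same object as a, c); c = [638, 3, 6, 1, 751] (same object as a, b)
`print(a)` → prints [638, 3, 6, 1, 751]
`print(c)` → prints [638, 3, 6, 1, 751]

Answer:
[638, 3, 6, 1, 751]
[638, 3, 6, 1, 751]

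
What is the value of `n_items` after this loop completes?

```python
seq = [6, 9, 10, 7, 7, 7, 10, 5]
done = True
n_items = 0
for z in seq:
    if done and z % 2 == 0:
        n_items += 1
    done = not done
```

Count even values at even positions
`n_items` takes the values: 0 → 1 → 2 → 3

Answer: 3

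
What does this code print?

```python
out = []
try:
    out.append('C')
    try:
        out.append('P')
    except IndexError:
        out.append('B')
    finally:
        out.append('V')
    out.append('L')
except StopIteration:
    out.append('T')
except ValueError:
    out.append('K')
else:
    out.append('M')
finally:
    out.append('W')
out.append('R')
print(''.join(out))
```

Execution trace: 'C' (try body) → 'P' (inner try body, no exception) → 'V' (inner finally) → 'L' (try body, no exception) → 'M' (else) → 'W' (finally) → 'R' (after the try/except). Output: CPVLMWR

Answer: CPVLMWR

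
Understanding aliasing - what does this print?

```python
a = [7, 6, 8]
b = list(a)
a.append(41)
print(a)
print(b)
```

Key concept: list() constructor creates copy.
Step by step:
`a = [7, 6, 8]` → a = [7, 6, 8]
`b = list(a)` → b = [7, 6, 8]
`a.append(41)` → a = [7, 6, 8, 41]
`print(a)` → prints [7, 6, 8, 41]
`print(b)` → prints [7, 6, 8]

Answer:
[7, 6, 8, 41]
[7, 6, 8]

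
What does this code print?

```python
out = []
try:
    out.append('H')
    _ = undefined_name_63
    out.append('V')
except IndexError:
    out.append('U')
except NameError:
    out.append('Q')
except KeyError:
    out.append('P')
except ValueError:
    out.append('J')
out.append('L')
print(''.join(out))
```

Execution trace: 'H' (try body) → 'Q' (except NameError) → 'L' (after the try/except). Output: HQL

Answer: HQL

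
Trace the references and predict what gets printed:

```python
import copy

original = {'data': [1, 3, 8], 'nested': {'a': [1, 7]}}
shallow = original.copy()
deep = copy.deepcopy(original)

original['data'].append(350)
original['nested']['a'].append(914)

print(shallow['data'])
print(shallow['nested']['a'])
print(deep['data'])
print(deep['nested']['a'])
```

Key concept: comparing shallow vs deep copy.
Step by step:
`original = {'data': [1, 3, 8], 'nested': {'a': [1, 7]}}` → original = {'data': [1, 3, 8], 'nested': {'a': [1, 7]}}
`shallow = original.copy()` → shallow = {'data': [1, 3, 8], 'nested': {'a': [1, 7]}}
`deep = copy.deepcopy(original)` → deep = {'data': [1, 3, 8], 'nested': {'a': [1, 7]}}
`original['data'].append(350)` → original = {'data': [1, 3, 8, 350], 'nested': {'a': [1, 7]}}; shallow = {'data': [1, 3, 8, 350], 'nested': {'a': [1, 7]}}
`original['nested']['a'].append(914)` → original = {'data': [1, 3, 8, 350], 'nested': {'a': [1, 7, 914]}}; shallow = {'data': [1, 3, 8, 350], 'nested': {'a': [1, 7, 914]}}
`print(shallow['data'])` → prints [1, 3, 8, 350]
`print(shallow['nested']['a'])` → prints [1, 7, 914]
`print(deep['data'])` → prints [1, 3, 8]
`print(deep['nested']['a'])` → prints [1, 7]

Answer:
[1, 3, 8, 350]
[1, 7, 914]
[1, 3, 8]
[1, 7]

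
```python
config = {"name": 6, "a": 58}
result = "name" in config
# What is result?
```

Trace:
`config = {"name": 6, "a": 58}` → config = {'name': 6, 'a': 58}
`result = "name" in config` → result = True
So result = True

Answer: True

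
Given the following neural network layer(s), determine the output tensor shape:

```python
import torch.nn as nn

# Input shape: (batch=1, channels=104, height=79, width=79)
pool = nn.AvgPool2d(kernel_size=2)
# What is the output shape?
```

Input: (1, 104, 79, 79) -> Output: (1, 104, 39, 39)

Answer: (1, 104, 39, 39)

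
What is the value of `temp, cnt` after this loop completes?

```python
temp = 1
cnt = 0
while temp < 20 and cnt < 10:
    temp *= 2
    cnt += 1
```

Double until >= 20 or 10 iterations
`temp, cnt` takes the values: (1, 0) → (2, 0) → (2, 1) → (4, 1) → (4, 2) → (8, 2) → (8, 3) → (16, 3) → (16, 4) → (32, 4) → (32, 5)

Answer: 32, 5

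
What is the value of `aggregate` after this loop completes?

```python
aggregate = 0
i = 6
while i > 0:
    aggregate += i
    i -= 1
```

Sum 6 down to 1
`aggregate` takes the values: 0 → 6 → 11 → 15 → 18 → 20 → 21

Answer: 21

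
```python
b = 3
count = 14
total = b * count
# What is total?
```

Trace:
`b = 3` → b = 3
`count = 14` → count = 14
`total = b * count` → total = 42
So total = 42

Answer: 42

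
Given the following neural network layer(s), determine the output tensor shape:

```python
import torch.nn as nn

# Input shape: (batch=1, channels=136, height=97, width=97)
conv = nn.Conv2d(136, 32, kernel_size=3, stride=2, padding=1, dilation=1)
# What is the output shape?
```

Input: (1, 136, 97, 97) -> Output: (1, 32, 49, 49)

Answer: (1, 32, 49, 49)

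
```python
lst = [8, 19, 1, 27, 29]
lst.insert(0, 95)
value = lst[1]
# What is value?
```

Trace:
`lst = [8, 19, 1, 27, 29]` → lst = [8, 19, 1, 27, 29]
`lst.insert(0, 95)` → lst = [95, 8, 19, 1, 27, 29]
`value = lst[1]` → value = 8
So value = 8

Answer: 8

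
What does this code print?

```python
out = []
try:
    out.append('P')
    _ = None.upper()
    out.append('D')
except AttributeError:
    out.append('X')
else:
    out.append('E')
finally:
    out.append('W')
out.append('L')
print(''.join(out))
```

Execution trace: 'P' (try body) → 'X' (except AttributeError) → 'W' (finally) → 'L' (after the try/except). Output: PXWL

Answer: PXWL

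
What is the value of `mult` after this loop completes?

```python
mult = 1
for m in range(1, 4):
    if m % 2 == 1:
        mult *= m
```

Product of odd numbers 1 to 3
`mult` takes the values: 1 → 3

Answer: 3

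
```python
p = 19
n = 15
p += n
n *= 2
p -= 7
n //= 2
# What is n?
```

Trace:
`p = 19` → p = 19
`n = 15` → n = 15
`p += n` → p = 34
`n *= 2` → n = 30
`p -= 7` → p = 27
`n //= 2` → n = 15
So n = 15

Answer: 15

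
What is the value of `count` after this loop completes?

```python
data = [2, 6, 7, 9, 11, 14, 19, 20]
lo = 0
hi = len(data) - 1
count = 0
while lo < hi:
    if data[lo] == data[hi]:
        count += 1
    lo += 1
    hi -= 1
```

Count matching pairs from ends
`count` takes the values: 0

Answer: 0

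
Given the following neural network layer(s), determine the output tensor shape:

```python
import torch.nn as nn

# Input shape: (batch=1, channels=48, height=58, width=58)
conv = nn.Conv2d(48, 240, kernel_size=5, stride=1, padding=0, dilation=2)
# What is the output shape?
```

Input: (1, 48, 58, 58) -> Output: (1, 240, 50, 50)

Answer: (1, 240, 50, 50)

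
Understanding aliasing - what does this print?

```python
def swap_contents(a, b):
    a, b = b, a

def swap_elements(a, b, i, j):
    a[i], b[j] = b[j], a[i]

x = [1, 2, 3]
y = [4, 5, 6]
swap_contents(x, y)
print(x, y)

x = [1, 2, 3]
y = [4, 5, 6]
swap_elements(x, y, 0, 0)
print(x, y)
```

Key concept: parameter rebinding vs mutation.
Step by step:
`x = [1, 2, 3]` → x = [1, 2, 3]
`y = [4, 5, 6]` → y = [4, 5, 6]
`swap_contents(x, y)` → no visible change to tracked variables
`print(x, y)` → prints [1, 2, 3] [4, 5, 6]
`x = [1, 2, 3]` → x = [1, 2, 3]
`y = [4, 5, 6]` → y = [4, 5, 6]
`swap_elements(x, y, 0, 0)` → x = [4, 2, 3]; y = [1, 5, 6]
`print(x, y)` → prints [4, 2, 3] [1, 5, 6]

Answer:
[1, 2, 3] [4, 5, 6]
[4, 2, 3] [1, 5, 6]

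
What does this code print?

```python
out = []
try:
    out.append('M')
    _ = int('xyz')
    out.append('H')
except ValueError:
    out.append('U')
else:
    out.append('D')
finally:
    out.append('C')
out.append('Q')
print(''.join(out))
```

Execution trace: 'M' (try body) → 'U' (except ValueError) → 'C' (finally) → 'Q' (after the try/except). Output: MUCQ

Answer: MUCQ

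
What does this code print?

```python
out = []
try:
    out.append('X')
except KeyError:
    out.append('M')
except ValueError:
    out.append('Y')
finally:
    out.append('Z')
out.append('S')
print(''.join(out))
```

Execution trace: 'X' (try body, no exception) → 'Z' (finally) → 'S' (after the try/except). Output: XZS

Answer: XZS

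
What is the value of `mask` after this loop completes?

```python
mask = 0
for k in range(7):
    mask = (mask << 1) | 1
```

Build 7 consecutive 1-bits: 0b1111111
`mask` takes the values: 0 → 1 → 3 → 7 → 15 → 31 → 63 → 127

Answer: 127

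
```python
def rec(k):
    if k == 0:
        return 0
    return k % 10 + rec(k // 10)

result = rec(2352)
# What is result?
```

Sum of digits of 2352: 2 + 5 + 3 + 2 = 12

Answer: 12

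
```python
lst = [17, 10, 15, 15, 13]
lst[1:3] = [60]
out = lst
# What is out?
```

Trace:
`lst = [17, 10, 15, 15, 13]` → lst = [17, 10, 15, 15, 13]
`lst[1:3] = [60]` → lst = [17, 60, 15, 13]
`out = lst` → out = [17, 60, 15, 13]
So out = [17, 60, 15, 13]

Answer: [17, 60, 15, 13]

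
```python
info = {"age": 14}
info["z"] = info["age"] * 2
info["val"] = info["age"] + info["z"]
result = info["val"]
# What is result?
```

Trace:
`info = {"age": 14}` → info = {'age': 14}
`info["z"] = info["age"] * 2` → info = {'age': 14, 'z': 28}
`info["val"] = info["age"] + info["z"]` → info = {'age': 14, 'z': 28, 'val': 42}
`result = info["val"]` → result = 42
So result = 42

Answer: 42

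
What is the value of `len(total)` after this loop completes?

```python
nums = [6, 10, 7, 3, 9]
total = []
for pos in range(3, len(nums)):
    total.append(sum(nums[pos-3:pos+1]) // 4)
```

Number of 4-element averages
`total` takes the values: [] → [6] → [6, 7]
So `len(total)` = 2

Answer: 2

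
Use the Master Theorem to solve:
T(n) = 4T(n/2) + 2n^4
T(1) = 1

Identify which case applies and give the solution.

a=4, b=2, f(n)=2n^4. log_2(4) = 2. Since c=4 > 2 and the regularity condition holds (4(n/2)^4 = (4/2^4)n^4 with 4/2^4 < 1), Case 3 applies: T(n) = Θ(f(n)) = O(n^4).

Answer: O(n^4) - Case 3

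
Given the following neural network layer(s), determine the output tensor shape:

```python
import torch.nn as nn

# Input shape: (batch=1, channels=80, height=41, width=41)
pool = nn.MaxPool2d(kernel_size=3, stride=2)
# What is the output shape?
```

Input: (1, 80, 41, 41) -> Output: (1, 80, 20, 20)

Answer: (1, 80, 20, 20)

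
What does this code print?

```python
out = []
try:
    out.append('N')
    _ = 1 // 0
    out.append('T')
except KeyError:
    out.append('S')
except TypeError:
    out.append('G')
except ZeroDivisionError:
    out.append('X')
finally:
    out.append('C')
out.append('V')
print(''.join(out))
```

Execution trace: 'N' (try body) → 'X' (except ZeroDivisionError) → 'C' (finally) → 'V' (after the try/except). Output: NXCV

Answer: NXCV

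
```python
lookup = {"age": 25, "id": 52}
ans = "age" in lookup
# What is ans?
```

Trace:
`lookup = {"age": 25, "id": 52}` → lookup = {'age': 25, 'id': 52}
`ans = "age" in lookup` → ans = True
So ans = True

Answer: True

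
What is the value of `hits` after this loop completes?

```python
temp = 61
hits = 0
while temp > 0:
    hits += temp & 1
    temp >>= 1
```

Count set bits in 61 (binary: 0b111101)
`hits` takes the values: 0 → 1 → 2 → 3 → 4 → 5

Answer: 5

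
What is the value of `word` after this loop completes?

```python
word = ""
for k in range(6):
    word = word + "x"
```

Repeat 'x' 6 times
`word` takes the values: "" → "x" → "xx" → "xxx" → "xxxx" → "xxxxx" → "xxxxxx"

Answer: "xxxxxx"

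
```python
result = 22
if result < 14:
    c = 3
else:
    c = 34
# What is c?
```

Trace:
`result = 22` → result = 22
`if result < 14: ...` → result < 14 is False, take else branch → c = 34
So c = 34

Answer: 34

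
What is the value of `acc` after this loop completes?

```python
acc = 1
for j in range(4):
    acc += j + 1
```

Start at 1, add 1 to 4 = 11
`acc` takes the values: 1 → 2 → 4 → 7 → 11

Answer: 11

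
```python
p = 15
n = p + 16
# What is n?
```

Trace:
`p = 15` → p = 15
`n = p + 16` → n = 31
So n = 31

Answer: 31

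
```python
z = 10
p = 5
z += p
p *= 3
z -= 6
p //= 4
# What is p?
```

Trace:
`z = 10` → z = 10
`p = 5` → p = 5
`z += p` → z = 15
`p *= 3` → p = 15
`z -= 6` → z = 9
`p //= 4` → p = 3
So p = 3

Answer: 3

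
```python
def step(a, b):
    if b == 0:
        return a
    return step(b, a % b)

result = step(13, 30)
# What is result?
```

step(13, 30) -> step(30, 13) -> step(13, 4) -> step(4, 1) -> step(1, 0) -> 1

Answer: 1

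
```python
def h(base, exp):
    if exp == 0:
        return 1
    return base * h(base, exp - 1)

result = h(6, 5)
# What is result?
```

h(6, 5) = 6 * 6 * 6 * 6 * 6 = 7776

Answer: 7776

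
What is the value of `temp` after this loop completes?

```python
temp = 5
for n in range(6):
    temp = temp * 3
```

Multiply by 3, 6 times: 5 * 3^6 = 3645
`temp` takes the values: 5 → 15 → 45 → 135 → 405 → 1215 → 3645

Answer: 3645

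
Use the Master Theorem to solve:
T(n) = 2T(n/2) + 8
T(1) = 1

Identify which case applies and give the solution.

a=2, b=2, f(n)=8. log_2(2) = 1. Since c=0 < 1, Case 1 applies: T(n) = Θ(n^log_b(a)) = O(n).

Answer: O(n) - Case 1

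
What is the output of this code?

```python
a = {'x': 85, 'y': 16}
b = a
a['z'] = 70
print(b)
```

Key concept: dict aliasing.
Step by step:
`a = {'x': 85, 'y': 16}` → a = {'x': 85, 'y': 16}
`b = a` → b = {'x': 85, 'y': 16} (same object as a)
`a['z'] = 70` → a = {'x': 85, 'y': 16, 'z': 70} (same object as b); b = {'x': 85, 'y': 16, 'z': 70} (same object as a)
`print(b)` → prints {'x': 85, 'y': 16, 'z': 70}

Answer: {'x': 85, 'y': 16, 'z': 70}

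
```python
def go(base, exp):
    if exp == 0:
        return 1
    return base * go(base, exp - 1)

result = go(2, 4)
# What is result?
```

go(2, 4) = 2 * 2 * 2 * 2 = 16

Answer: 16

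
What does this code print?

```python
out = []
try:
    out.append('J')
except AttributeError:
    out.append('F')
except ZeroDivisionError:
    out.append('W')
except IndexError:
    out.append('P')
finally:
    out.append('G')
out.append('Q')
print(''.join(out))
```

Execution trace: 'J' (try body, no exception) → 'G' (finally) → 'Q' (after the try/except). Output: JGQ

Answer: JGQ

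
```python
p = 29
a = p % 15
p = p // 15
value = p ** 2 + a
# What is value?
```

Trace:
`p = 29` → p = 29
`a = p % 15` → a = 14
`p = p // 15` → p = 1
`value = p ** 2 + a` → value = 15
So value = 15

Answer: 15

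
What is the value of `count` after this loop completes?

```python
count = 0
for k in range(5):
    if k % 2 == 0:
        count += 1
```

Count numbers divisible by 2 in range(5)
`count` takes the values: 0 → 1 → 2 → 3

Answer: 3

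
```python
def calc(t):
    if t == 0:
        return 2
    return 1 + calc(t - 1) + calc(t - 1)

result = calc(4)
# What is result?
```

calc(t) = 1 + 2·calc(t-1), calc(0)=2. Closed form: (2+1)·2^4 - 1 = 47.

Answer: 47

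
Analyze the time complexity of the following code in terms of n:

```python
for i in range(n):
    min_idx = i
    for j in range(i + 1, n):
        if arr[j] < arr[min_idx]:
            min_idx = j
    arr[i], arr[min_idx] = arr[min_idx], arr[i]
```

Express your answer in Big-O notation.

This is Selection sort. Time complexity: O(n²).

Answer: O(n²)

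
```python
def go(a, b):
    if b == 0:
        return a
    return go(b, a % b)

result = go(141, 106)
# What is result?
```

go(141, 106) -> go(106, 35) -> go(35, 1) -> go(1, 0) -> 1

Answer: 1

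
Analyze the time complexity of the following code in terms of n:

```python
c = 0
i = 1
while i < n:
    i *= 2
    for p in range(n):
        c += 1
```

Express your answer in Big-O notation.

Each loop level contributes: log n × n. Multiplying the contributions gives O(n log n).

Answer: O(n log n)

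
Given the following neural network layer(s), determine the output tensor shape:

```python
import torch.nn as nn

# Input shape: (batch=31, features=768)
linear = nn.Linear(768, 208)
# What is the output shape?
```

Input: (31, 768) -> Output: (31, 208)

Answer: (31, 208)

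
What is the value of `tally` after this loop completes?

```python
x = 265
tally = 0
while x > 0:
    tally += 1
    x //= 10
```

Count digits by repeated division by 10
`tally` takes the values: 0 → 1 → 2 → 3

Answer: 3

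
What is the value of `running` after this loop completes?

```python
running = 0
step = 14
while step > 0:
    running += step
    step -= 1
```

Sum 14 down to 1
`running` takes the values: 0 → 14 → 27 → 39 → 50 → 60 → 69 → 77 → 84 → 90 → 95 → 99 → 102 → 104 → 105

Answer: 105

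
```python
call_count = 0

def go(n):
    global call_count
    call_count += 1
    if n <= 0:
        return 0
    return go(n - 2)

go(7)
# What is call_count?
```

Linear recursion stepping by 2: 5 calls from n=7 down to ≤0.

Answer: 5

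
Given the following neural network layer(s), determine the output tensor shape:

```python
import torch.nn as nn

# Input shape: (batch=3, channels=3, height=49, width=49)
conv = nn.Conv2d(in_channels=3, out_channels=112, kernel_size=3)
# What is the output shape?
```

Input: (3, 3, 49, 49) -> Output: (3, 112, 47, 47)

Answer: (3, 112, 47, 47)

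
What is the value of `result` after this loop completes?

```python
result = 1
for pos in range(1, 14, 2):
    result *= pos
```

Product of 1, 3, 5, ... up to 13
`result` takes the values: 1 → 3 → 15 → 105 → 945 → 10395 → 135135

Answer: 135135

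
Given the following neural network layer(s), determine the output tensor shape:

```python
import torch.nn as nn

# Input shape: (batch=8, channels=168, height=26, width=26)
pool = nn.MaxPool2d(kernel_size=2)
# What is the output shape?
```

Input: (8, 168, 26, 26) -> Output: (8, 168, 13, 13)

Answer: (8, 168, 13, 13)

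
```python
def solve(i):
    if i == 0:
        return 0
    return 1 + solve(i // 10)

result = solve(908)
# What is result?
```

Count of digits of 908: 3

Answer: 3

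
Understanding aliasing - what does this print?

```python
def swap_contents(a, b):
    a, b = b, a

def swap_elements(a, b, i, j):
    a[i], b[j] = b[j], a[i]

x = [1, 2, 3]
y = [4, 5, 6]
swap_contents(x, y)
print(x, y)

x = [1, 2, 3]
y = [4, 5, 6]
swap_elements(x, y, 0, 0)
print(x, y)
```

Key concept: parameter rebinding vs mutation.
Step by step:
`x = [1, 2, 3]` → x = [1, 2, 3]
`y = [4, 5, 6]` → y = [4, 5, 6]
`swap_contents(x, y)` → no visible change to tracked variables
`print(x, y)` → prints [1, 2, 3] [4, 5, 6]
`x = [1, 2, 3]` → x = [1, 2, 3]
`y = [4, 5, 6]` → y = [4, 5, 6]
`swap_elements(x, y, 0, 0)` → x = [4, 2, 3]; y = [1, 5, 6]
`print(x, y)` → prints [4, 2, 3] [1, 5, 6]

Answer:
[1, 2, 3] [4, 5, 6]
[4, 2, 3] [1, 5, 6]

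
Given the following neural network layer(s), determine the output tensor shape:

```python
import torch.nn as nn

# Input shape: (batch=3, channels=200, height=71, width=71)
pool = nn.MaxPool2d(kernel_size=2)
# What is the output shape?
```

Input: (3, 200, 71, 71) -> Output: (3, 200, 35, 35)

Answer: (3, 200, 35, 35)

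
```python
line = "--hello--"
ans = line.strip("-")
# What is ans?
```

Trace:
`line = "--hello--"` → line = '--hello--'
`ans = line.strip("-")` → ans = 'hello'
So ans = 'hello'

Answer: 'hello'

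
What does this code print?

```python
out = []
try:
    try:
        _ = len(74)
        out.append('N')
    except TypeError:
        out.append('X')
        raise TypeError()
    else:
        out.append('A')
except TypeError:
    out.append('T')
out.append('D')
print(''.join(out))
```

Execution trace: 'X' (except TypeError) → 'T' (outer except TypeError) → 'D' (after the try/except). Output: XTD

Answer: XTD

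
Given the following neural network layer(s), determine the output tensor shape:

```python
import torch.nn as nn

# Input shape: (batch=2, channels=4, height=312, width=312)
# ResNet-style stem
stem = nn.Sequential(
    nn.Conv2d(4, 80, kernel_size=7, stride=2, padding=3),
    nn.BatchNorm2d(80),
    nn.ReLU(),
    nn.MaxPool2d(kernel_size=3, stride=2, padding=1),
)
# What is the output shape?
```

Input: (2, 4, 312, 312) -> after Conv2d 7x7 stride=2: (2, 80, 156, 156) -> Output: (2, 80, 78, 78)

Answer: (2, 80, 78, 78)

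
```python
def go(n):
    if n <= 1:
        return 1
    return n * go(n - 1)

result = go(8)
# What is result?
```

go(8) = 8 * 7 * 6 * 5 * 4 * 3 * 2 * 1 = 40320

Answer: 40320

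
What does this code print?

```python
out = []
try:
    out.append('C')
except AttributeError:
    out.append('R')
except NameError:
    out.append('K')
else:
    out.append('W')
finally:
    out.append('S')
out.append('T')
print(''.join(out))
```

Execution trace: 'C' (try body, no exception) → 'W' (else) → 'S' (finally) → 'T' (after the try/except). Output: CWST

Answer: CWST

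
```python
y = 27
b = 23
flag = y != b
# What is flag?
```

Trace:
`y = 27` → y = 27
`b = 23` → b = 23
`flag = y != b` → flag = True
So flag = True

Answer: True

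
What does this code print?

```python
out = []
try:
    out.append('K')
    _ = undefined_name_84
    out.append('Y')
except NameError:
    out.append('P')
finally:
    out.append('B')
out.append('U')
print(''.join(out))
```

Execution trace: 'K' (try body) → 'P' (except NameError) → 'B' (finally) → 'U' (after the try/except). Output: KPBU

Answer: KPBU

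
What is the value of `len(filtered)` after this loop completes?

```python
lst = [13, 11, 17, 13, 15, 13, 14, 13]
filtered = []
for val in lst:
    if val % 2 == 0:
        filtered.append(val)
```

Count even numbers in [13, 11, 17, 13, 15, 13, 14, 13]
`filtered` takes the values: [] → [14]
So `len(filtered)` = 1

Answer: 1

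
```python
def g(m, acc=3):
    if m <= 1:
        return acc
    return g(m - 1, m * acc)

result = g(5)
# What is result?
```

Accumulator trace (n, acc): (5, 3) -> (4, 15) -> (3, 60) -> (2, 180) -> (1, 360) -> return 360

Answer: 360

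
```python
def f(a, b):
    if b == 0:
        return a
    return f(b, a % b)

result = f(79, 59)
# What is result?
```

f(79, 59) -> f(59, 20) -> f(20, 19) -> f(19, 1) -> f(1, 0) -> 1

Answer: 1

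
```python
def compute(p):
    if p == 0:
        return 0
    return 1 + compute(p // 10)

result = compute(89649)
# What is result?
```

Count of digits of 89649: 5

Answer: 5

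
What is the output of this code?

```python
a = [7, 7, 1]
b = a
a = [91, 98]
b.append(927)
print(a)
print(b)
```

Key concept: rebinding vs mutation: a is rebound to a new list, b still points at the original.
Step by step:
`a = [7, 7, 1]` → a = [7, 7, 1]
`b = a` → b = [7, 7, 1] (same object as a)
`a = [91, 98]` → a = [91, 98]
`b.append(927)` → b = [7, 7, 1, 927]
`print(a)` → prints [91, 98]
`print(b)` → prints [7, 7, 1, 927]

Answer:
[91, 98]
[7, 7, 1, 927]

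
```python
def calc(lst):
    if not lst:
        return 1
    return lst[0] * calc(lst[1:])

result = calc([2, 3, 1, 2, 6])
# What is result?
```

Product over [2, 3, 1, 2, 6] = 2 * 3 * 1 * 2 * 6 = 72

Answer: 72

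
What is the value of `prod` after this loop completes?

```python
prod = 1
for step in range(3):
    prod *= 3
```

3^3 = 27
`prod` takes the values: 1 → 3 → 9 → 27

Answer: 27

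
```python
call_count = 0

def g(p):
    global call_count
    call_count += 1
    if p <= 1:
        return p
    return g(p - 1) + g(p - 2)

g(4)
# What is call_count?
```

Calls(p) = 1 + Calls(p-1) + Calls(p-2); Calls(0)=Calls(1)=1. For p=4 this gives 9.

Answer: 9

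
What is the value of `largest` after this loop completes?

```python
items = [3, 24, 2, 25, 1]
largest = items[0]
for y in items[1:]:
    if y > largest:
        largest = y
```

Maximum of [3, 24, 2, 25, 1]
`largest` takes the values: 3 → 24 → 25

Answer: 25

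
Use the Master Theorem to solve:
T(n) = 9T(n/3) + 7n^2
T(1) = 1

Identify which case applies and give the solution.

a=9, b=3, f(n)=7n^2. log_3(9) = 2. Since c=2 = 2, Case 2 applies: T(n) = Θ(n^log_b(a) · log n) = O(n^2 log n).

Answer: O(n^2 log n) - Case 2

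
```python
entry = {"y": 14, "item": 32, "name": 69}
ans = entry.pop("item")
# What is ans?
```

Trace:
`entry = {"y": 14, "item": 32, "name": 69}` → entry = {'y': 14, 'item': 32, 'name': 69}
`ans = entry.pop("item")` → entry = {'y': 14, 'name': 69}; ans = 32
So ans = 32

Answer: 32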